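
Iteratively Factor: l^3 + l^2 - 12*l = (l - 3)*(l^2 + 4*l) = l*(l - 3)*(l + 4)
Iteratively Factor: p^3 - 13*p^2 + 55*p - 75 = (p - 5)*(p^2 - 8*p + 15) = (p - 5)*(p - 3)*(p - 5)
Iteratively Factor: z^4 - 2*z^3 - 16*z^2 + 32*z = (z + 4)*(z^3 - 6*z^2 + 8*z) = z*(z + 4)*(z^2 - 6*z + 8) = z*(z - 2)*(z + 4)*(z - 4)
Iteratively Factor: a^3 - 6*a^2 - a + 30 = (a - 5)*(a^2 - a - 6) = (a - 5)*(a - 3)*(a + 2)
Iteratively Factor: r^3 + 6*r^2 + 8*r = (r + 4)*(r^2 + 2*r) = r*(r + 4)*(r + 2)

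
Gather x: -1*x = -x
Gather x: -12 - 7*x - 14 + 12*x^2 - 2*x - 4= 12*x^2 - 9*x - 30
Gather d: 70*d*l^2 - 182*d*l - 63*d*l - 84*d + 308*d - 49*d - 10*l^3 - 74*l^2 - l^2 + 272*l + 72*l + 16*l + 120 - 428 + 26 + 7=d*(70*l^2 - 245*l + 175) - 10*l^3 - 75*l^2 + 360*l - 275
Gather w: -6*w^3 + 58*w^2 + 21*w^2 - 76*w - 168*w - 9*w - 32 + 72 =-6*w^3 + 79*w^2 - 253*w + 40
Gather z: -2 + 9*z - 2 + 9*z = 18*z - 4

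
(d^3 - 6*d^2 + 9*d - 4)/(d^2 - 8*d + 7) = (d^2 - 5*d + 4)/(d - 7)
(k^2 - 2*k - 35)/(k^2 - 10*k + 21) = (k + 5)/(k - 3)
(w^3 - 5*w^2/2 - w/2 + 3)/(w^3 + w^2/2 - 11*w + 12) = (w + 1)/(w + 4)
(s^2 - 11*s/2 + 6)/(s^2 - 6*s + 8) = (s - 3/2)/(s - 2)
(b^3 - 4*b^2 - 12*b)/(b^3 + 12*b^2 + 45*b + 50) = b*(b - 6)/(b^2 + 10*b + 25)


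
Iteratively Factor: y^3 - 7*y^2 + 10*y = (y - 5)*(y^2 - 2*y) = y*(y - 5)*(y - 2)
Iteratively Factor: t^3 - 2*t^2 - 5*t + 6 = (t - 3)*(t^2 + t - 2) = (t - 3)*(t - 1)*(t + 2)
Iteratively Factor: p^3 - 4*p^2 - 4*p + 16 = (p - 4)*(p^2 - 4) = (p - 4)*(p + 2)*(p - 2)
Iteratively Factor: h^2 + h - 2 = (h - 1)*(h + 2)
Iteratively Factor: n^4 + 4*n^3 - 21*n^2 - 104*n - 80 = (n + 4)*(n^3 - 21*n - 20) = (n + 4)^2*(n^2 - 4*n - 5) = (n + 1)*(n + 4)^2*(n - 5)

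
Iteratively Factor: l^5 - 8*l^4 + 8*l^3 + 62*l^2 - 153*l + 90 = (l - 2)*(l^4 - 6*l^3 - 4*l^2 + 54*l - 45) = (l - 2)*(l + 3)*(l^3 - 9*l^2 + 23*l - 15) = (l - 2)*(l - 1)*(l + 3)*(l^2 - 8*l + 15) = (l - 3)*(l - 2)*(l - 1)*(l + 3)*(l - 5)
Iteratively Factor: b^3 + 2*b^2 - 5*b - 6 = (b + 1)*(b^2 + b - 6) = (b - 2)*(b + 1)*(b + 3)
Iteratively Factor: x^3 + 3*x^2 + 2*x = (x)*(x^2 + 3*x + 2) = x*(x + 2)*(x + 1)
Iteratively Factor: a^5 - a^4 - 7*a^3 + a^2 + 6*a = (a + 2)*(a^4 - 3*a^3 - a^2 + 3*a) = (a + 1)*(a + 2)*(a^3 - 4*a^2 + 3*a) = (a - 1)*(a + 1)*(a + 2)*(a^2 - 3*a) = (a - 3)*(a - 1)*(a + 1)*(a + 2)*(a)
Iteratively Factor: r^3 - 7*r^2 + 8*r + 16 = (r - 4)*(r^2 - 3*r - 4) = (r - 4)*(r + 1)*(r - 4)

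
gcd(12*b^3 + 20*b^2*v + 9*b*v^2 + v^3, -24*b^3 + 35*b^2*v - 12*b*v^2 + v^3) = 1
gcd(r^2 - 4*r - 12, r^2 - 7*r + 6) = r - 6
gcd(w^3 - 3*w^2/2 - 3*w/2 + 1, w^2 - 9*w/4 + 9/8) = 1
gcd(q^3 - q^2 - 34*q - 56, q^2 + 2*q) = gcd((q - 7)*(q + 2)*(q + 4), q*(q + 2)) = q + 2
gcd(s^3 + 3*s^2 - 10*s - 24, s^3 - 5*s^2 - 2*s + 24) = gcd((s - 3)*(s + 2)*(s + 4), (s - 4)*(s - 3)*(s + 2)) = s^2 - s - 6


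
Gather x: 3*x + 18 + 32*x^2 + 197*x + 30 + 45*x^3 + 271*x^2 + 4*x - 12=45*x^3 + 303*x^2 + 204*x + 36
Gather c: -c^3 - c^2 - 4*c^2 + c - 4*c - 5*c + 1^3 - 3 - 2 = -c^3 - 5*c^2 - 8*c - 4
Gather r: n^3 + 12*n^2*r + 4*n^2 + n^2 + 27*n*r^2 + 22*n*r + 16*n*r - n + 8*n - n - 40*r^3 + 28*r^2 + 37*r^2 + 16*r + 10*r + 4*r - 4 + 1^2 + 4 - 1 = n^3 + 5*n^2 + 6*n - 40*r^3 + r^2*(27*n + 65) + r*(12*n^2 + 38*n + 30)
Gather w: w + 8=w + 8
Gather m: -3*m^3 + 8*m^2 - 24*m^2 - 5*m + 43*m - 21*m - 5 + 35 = -3*m^3 - 16*m^2 + 17*m + 30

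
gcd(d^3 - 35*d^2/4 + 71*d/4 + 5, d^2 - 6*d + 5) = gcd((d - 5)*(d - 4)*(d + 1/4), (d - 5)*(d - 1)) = d - 5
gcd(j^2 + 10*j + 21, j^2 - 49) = j + 7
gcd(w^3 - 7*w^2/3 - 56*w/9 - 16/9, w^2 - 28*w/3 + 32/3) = 1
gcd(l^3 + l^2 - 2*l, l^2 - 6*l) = l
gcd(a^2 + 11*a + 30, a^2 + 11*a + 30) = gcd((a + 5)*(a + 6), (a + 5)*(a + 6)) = a^2 + 11*a + 30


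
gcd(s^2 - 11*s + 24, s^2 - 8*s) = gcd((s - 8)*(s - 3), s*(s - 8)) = s - 8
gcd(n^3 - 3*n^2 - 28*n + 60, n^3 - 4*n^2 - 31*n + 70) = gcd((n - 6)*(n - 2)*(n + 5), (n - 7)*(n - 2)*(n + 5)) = n^2 + 3*n - 10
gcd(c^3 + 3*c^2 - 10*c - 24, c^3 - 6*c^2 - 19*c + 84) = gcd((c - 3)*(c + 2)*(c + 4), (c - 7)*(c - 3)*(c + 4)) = c^2 + c - 12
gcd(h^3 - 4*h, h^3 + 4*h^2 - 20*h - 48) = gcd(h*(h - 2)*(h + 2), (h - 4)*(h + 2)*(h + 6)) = h + 2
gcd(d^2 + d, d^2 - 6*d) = d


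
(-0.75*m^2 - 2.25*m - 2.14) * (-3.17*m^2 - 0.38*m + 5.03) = 2.3775*m^4 + 7.4175*m^3 + 3.8663*m^2 - 10.5043*m - 10.7642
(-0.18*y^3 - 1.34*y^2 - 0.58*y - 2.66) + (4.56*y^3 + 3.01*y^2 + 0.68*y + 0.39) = 4.38*y^3 + 1.67*y^2 + 0.1*y - 2.27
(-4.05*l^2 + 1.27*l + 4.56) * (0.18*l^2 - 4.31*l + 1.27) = -0.729*l^4 + 17.6841*l^3 - 9.7964*l^2 - 18.0407*l + 5.7912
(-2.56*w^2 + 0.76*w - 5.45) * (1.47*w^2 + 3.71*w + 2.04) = -3.7632*w^4 - 8.3804*w^3 - 10.4143*w^2 - 18.6691*w - 11.118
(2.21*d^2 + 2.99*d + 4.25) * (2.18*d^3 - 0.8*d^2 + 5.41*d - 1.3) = 4.8178*d^5 + 4.7502*d^4 + 18.8291*d^3 + 9.9029*d^2 + 19.1055*d - 5.525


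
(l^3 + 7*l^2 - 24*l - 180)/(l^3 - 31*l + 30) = (l + 6)/(l - 1)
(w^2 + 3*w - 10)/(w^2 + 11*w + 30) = (w - 2)/(w + 6)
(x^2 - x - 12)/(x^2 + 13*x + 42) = (x^2 - x - 12)/(x^2 + 13*x + 42)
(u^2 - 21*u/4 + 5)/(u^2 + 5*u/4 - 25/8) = 2*(u - 4)/(2*u + 5)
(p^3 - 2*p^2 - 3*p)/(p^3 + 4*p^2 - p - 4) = p*(p - 3)/(p^2 + 3*p - 4)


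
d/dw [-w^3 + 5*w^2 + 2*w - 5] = -3*w^2 + 10*w + 2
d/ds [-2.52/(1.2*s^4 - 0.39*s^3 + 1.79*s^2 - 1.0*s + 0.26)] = (12.096*s^3 - 2.9484*s^2 + 9.0216*s - 2.52)/(1.2*s^4 - 0.39*s^3 + 1.79*s^2 - 1.0*s + 0.26)^2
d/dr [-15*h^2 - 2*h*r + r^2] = -2*h + 2*r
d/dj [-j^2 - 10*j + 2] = -2*j - 10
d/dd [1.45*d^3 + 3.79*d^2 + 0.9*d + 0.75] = 4.35*d^2 + 7.58*d + 0.9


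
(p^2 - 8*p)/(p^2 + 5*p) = (p - 8)/(p + 5)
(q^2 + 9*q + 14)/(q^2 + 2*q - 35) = (q + 2)/(q - 5)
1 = 1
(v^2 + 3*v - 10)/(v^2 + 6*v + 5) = (v - 2)/(v + 1)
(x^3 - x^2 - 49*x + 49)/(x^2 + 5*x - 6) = (x^2 - 49)/(x + 6)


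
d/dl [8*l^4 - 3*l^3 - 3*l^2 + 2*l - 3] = 32*l^3 - 9*l^2 - 6*l + 2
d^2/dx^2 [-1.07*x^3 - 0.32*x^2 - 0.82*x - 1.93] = -6.42*x - 0.64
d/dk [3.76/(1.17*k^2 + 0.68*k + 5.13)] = (-8.7984*k - 2.5568)/(1.17*k^2 + 0.68*k + 5.13)^2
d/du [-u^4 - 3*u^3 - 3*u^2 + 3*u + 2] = -4*u^3 - 9*u^2 - 6*u + 3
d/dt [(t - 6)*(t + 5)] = 2*t - 1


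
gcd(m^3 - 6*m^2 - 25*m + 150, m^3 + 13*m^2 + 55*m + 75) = m + 5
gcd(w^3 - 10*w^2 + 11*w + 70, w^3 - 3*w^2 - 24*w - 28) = w^2 - 5*w - 14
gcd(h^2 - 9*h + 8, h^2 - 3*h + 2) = h - 1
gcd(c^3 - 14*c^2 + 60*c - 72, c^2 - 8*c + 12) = c^2 - 8*c + 12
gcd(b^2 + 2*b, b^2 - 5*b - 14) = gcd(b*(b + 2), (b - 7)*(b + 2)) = b + 2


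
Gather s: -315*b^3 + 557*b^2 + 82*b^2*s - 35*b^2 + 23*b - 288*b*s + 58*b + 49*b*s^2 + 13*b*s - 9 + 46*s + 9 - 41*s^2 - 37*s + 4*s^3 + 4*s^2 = -315*b^3 + 522*b^2 + 81*b + 4*s^3 + s^2*(49*b - 37) + s*(82*b^2 - 275*b + 9)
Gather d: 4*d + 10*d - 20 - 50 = 14*d - 70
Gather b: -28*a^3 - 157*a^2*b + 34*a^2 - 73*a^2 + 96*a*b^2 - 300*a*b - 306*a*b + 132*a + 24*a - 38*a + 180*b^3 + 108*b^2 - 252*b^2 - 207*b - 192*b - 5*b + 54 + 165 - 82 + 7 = -28*a^3 - 39*a^2 + 118*a + 180*b^3 + b^2*(96*a - 144) + b*(-157*a^2 - 606*a - 404) + 144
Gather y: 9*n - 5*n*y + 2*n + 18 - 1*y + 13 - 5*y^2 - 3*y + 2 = 11*n - 5*y^2 + y*(-5*n - 4) + 33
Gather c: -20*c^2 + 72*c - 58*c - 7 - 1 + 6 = -20*c^2 + 14*c - 2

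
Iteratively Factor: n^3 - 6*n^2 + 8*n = (n)*(n^2 - 6*n + 8) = n*(n - 4)*(n - 2)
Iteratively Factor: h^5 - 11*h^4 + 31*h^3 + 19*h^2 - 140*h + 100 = (h - 1)*(h^4 - 10*h^3 + 21*h^2 + 40*h - 100) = (h - 5)*(h - 1)*(h^3 - 5*h^2 - 4*h + 20) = (h - 5)^2*(h - 1)*(h^2 - 4) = (h - 5)^2*(h - 1)*(h + 2)*(h - 2)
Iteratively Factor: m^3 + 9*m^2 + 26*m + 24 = (m + 2)*(m^2 + 7*m + 12) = (m + 2)*(m + 3)*(m + 4)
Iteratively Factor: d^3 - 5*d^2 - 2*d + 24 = (d - 3)*(d^2 - 2*d - 8) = (d - 3)*(d + 2)*(d - 4)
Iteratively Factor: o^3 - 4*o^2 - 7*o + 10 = (o - 1)*(o^2 - 3*o - 10) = (o - 5)*(o - 1)*(o + 2)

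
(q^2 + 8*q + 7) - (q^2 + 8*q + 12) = -5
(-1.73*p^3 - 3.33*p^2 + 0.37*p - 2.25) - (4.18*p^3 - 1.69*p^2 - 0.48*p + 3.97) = -5.91*p^3 - 1.64*p^2 + 0.85*p - 6.22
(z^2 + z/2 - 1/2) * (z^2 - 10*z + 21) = z^4 - 19*z^3/2 + 31*z^2/2 + 31*z/2 - 21/2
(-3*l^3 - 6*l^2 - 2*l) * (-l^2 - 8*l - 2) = 3*l^5 + 30*l^4 + 56*l^3 + 28*l^2 + 4*l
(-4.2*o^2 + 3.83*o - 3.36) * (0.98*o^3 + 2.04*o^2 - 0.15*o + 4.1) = -4.116*o^5 - 4.8146*o^4 + 5.1504*o^3 - 24.6489*o^2 + 16.207*o - 13.776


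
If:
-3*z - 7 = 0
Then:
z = -7/3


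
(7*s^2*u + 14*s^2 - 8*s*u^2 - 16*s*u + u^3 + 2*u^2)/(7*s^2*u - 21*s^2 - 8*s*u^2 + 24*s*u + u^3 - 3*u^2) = (u + 2)/(u - 3)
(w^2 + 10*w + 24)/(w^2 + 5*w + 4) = (w + 6)/(w + 1)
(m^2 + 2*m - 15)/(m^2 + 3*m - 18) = (m + 5)/(m + 6)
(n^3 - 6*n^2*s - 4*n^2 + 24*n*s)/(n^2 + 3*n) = (n^2 - 6*n*s - 4*n + 24*s)/(n + 3)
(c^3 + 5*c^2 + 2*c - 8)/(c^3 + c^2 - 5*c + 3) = (c^2 + 6*c + 8)/(c^2 + 2*c - 3)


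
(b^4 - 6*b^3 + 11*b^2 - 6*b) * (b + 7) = b^5 + b^4 - 31*b^3 + 71*b^2 - 42*b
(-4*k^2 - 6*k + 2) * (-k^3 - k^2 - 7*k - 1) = 4*k^5 + 10*k^4 + 32*k^3 + 44*k^2 - 8*k - 2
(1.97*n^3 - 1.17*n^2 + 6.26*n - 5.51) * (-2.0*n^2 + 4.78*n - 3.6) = -3.94*n^5 + 11.7566*n^4 - 25.2046*n^3 + 45.1548*n^2 - 48.8738*n + 19.836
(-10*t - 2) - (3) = -10*t - 5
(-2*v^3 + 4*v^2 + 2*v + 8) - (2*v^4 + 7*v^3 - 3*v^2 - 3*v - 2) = -2*v^4 - 9*v^3 + 7*v^2 + 5*v + 10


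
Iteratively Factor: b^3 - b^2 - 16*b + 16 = (b - 4)*(b^2 + 3*b - 4) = (b - 4)*(b - 1)*(b + 4)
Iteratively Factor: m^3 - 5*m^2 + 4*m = (m)*(m^2 - 5*m + 4) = m*(m - 1)*(m - 4)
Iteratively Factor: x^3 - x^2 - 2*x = (x - 2)*(x^2 + x) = (x - 2)*(x + 1)*(x)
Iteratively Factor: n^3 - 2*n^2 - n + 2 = (n - 1)*(n^2 - n - 2) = (n - 2)*(n - 1)*(n + 1)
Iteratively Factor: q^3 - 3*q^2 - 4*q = (q - 4)*(q^2 + q) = q*(q - 4)*(q + 1)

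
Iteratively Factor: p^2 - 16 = (p - 4)*(p + 4)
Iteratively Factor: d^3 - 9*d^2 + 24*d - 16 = (d - 4)*(d^2 - 5*d + 4) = (d - 4)*(d - 1)*(d - 4)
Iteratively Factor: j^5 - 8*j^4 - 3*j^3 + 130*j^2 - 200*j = (j - 5)*(j^4 - 3*j^3 - 18*j^2 + 40*j) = (j - 5)^2*(j^3 + 2*j^2 - 8*j) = (j - 5)^2*(j - 2)*(j^2 + 4*j) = j*(j - 5)^2*(j - 2)*(j + 4)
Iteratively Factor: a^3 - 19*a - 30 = (a - 5)*(a^2 + 5*a + 6) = (a - 5)*(a + 3)*(a + 2)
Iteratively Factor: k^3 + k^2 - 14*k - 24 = (k + 3)*(k^2 - 2*k - 8) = (k + 2)*(k + 3)*(k - 4)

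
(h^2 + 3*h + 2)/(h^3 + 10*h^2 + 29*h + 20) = (h + 2)/(h^2 + 9*h + 20)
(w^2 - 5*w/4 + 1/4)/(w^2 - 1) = (w - 1/4)/(w + 1)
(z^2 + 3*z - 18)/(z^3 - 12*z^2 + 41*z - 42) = (z + 6)/(z^2 - 9*z + 14)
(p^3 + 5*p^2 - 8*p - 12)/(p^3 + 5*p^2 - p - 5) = (p^2 + 4*p - 12)/(p^2 + 4*p - 5)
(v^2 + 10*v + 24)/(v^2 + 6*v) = (v + 4)/v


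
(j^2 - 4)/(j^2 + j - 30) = (j^2 - 4)/(j^2 + j - 30)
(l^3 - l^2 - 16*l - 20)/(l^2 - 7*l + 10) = (l^2 + 4*l + 4)/(l - 2)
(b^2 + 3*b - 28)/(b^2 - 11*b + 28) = (b + 7)/(b - 7)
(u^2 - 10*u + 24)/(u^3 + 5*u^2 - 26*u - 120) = (u^2 - 10*u + 24)/(u^3 + 5*u^2 - 26*u - 120)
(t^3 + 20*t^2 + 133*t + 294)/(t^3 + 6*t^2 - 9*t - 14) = (t^2 + 13*t + 42)/(t^2 - t - 2)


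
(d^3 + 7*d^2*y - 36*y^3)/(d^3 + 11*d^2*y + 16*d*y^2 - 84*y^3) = (d + 3*y)/(d + 7*y)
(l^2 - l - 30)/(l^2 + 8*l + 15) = (l - 6)/(l + 3)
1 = 1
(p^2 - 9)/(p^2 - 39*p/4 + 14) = 4*(p^2 - 9)/(4*p^2 - 39*p + 56)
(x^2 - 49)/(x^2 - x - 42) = (x + 7)/(x + 6)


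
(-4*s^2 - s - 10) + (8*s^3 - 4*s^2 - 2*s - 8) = 8*s^3 - 8*s^2 - 3*s - 18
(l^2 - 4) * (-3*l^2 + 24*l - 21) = -3*l^4 + 24*l^3 - 9*l^2 - 96*l + 84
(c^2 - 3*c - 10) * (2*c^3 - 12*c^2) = 2*c^5 - 18*c^4 + 16*c^3 + 120*c^2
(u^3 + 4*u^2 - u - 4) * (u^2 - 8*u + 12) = u^5 - 4*u^4 - 21*u^3 + 52*u^2 + 20*u - 48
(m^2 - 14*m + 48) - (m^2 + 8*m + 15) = 33 - 22*m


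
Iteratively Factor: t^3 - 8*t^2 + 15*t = (t - 3)*(t^2 - 5*t) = (t - 5)*(t - 3)*(t)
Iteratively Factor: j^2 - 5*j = (j - 5)*(j)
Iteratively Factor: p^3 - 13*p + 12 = (p + 4)*(p^2 - 4*p + 3) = (p - 1)*(p + 4)*(p - 3)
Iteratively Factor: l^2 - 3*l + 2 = (l - 2)*(l - 1)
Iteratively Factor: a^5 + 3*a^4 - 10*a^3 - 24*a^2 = (a)*(a^4 + 3*a^3 - 10*a^2 - 24*a) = a*(a + 2)*(a^3 + a^2 - 12*a) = a*(a - 3)*(a + 2)*(a^2 + 4*a) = a*(a - 3)*(a + 2)*(a + 4)*(a)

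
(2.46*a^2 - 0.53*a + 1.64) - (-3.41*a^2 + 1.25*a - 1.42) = 5.87*a^2 - 1.78*a + 3.06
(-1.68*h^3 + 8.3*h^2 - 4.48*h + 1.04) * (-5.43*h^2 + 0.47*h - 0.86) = 9.1224*h^5 - 45.8586*h^4 + 29.6722*h^3 - 14.8908*h^2 + 4.3416*h - 0.8944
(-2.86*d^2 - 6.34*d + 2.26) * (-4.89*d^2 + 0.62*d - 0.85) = 13.9854*d^4 + 29.2294*d^3 - 12.5512*d^2 + 6.7902*d - 1.921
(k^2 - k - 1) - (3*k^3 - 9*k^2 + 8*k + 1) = -3*k^3 + 10*k^2 - 9*k - 2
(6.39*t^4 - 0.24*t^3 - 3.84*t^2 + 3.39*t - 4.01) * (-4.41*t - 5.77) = -28.1799*t^5 - 35.8119*t^4 + 18.3192*t^3 + 7.2069*t^2 - 1.8762*t + 23.1377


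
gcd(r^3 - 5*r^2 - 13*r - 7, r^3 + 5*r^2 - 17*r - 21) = r + 1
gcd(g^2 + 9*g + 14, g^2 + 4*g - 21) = g + 7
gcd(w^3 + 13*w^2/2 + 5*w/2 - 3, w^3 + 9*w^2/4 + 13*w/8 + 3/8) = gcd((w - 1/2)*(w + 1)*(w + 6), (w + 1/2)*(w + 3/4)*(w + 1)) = w + 1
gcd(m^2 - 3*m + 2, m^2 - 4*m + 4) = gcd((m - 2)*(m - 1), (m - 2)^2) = m - 2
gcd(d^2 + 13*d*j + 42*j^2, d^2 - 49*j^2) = d + 7*j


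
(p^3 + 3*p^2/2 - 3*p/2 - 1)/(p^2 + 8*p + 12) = (2*p^2 - p - 1)/(2*(p + 6))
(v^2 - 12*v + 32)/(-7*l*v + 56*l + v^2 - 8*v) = (v - 4)/(-7*l + v)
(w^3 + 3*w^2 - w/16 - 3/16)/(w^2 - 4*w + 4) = (16*w^3 + 48*w^2 - w - 3)/(16*(w^2 - 4*w + 4))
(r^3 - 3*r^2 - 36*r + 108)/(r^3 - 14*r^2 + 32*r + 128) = (r^3 - 3*r^2 - 36*r + 108)/(r^3 - 14*r^2 + 32*r + 128)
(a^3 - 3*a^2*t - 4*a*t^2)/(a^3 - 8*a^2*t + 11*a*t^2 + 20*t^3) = a/(a - 5*t)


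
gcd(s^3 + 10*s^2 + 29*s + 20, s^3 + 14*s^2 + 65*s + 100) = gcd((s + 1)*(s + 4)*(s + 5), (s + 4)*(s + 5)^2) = s^2 + 9*s + 20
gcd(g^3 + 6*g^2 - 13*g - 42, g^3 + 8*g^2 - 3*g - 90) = g - 3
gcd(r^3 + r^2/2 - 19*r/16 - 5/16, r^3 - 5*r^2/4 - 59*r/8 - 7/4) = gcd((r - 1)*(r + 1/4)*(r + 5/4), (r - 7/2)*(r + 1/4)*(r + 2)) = r + 1/4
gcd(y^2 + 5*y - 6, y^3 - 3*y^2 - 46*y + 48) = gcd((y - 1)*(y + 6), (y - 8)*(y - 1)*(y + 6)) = y^2 + 5*y - 6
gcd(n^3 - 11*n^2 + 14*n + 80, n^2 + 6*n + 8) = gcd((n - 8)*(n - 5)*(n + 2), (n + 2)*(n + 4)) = n + 2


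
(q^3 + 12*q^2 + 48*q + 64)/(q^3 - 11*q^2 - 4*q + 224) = (q^2 + 8*q + 16)/(q^2 - 15*q + 56)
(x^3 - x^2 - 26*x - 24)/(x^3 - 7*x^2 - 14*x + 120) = (x + 1)/(x - 5)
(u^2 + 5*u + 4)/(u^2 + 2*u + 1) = (u + 4)/(u + 1)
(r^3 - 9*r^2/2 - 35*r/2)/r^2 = r - 9/2 - 35/(2*r)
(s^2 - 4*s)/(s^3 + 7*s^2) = (s - 4)/(s*(s + 7))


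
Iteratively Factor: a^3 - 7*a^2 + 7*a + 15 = (a - 5)*(a^2 - 2*a - 3) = (a - 5)*(a - 3)*(a + 1)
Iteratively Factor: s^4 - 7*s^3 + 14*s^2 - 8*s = (s - 1)*(s^3 - 6*s^2 + 8*s) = (s - 4)*(s - 1)*(s^2 - 2*s) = s*(s - 4)*(s - 1)*(s - 2)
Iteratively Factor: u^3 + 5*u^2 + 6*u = (u + 3)*(u^2 + 2*u) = (u + 2)*(u + 3)*(u)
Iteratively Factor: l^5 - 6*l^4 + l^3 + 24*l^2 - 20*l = (l + 2)*(l^4 - 8*l^3 + 17*l^2 - 10*l) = (l - 2)*(l + 2)*(l^3 - 6*l^2 + 5*l) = (l - 2)*(l - 1)*(l + 2)*(l^2 - 5*l) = (l - 5)*(l - 2)*(l - 1)*(l + 2)*(l)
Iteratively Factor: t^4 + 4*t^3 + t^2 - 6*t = (t + 2)*(t^3 + 2*t^2 - 3*t) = t*(t + 2)*(t^2 + 2*t - 3) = t*(t + 2)*(t + 3)*(t - 1)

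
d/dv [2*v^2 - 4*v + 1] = 4*v - 4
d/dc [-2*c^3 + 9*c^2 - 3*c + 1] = -6*c^2 + 18*c - 3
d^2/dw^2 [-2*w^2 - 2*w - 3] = -4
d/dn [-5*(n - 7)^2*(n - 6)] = 5*(19 - 3*n)*(n - 7)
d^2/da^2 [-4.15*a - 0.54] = 0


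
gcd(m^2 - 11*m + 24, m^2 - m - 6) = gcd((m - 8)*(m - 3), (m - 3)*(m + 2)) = m - 3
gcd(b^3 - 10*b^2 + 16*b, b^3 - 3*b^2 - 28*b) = b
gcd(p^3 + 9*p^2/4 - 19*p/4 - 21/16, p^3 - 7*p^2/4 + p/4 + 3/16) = p^2 - 5*p/4 - 3/8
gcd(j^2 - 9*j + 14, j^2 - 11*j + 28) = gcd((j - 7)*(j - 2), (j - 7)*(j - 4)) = j - 7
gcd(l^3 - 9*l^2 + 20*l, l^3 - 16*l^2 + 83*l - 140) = l^2 - 9*l + 20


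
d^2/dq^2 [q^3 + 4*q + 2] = 6*q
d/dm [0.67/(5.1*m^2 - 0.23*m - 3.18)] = (0.1541 - 6.834*m)/(-5.1*m^2 + 0.23*m + 3.18)^2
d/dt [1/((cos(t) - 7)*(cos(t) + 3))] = 2*(cos(t) - 2)*sin(t)/((cos(t) - 7)^2*(cos(t) + 3)^2)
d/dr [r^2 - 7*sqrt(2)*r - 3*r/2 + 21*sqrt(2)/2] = 2*r - 7*sqrt(2) - 3/2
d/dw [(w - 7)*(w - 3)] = 2*w - 10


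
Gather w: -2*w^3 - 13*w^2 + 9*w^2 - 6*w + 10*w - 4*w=-2*w^3 - 4*w^2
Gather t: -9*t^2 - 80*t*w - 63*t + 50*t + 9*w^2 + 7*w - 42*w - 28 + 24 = -9*t^2 + t*(-80*w - 13) + 9*w^2 - 35*w - 4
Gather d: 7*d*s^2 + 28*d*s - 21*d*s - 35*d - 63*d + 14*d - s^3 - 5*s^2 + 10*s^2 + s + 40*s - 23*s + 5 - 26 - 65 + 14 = d*(7*s^2 + 7*s - 84) - s^3 + 5*s^2 + 18*s - 72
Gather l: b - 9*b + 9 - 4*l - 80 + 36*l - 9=-8*b + 32*l - 80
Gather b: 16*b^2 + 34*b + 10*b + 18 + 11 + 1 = 16*b^2 + 44*b + 30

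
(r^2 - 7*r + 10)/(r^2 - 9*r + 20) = (r - 2)/(r - 4)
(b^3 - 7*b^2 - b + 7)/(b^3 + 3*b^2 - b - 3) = (b - 7)/(b + 3)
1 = 1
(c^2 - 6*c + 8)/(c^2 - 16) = (c - 2)/(c + 4)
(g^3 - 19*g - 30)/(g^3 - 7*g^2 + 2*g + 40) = (g + 3)/(g - 4)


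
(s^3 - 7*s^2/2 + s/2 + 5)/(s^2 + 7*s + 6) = (s^2 - 9*s/2 + 5)/(s + 6)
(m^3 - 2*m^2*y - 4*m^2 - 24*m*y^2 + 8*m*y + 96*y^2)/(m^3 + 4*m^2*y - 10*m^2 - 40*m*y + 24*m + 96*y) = (m - 6*y)/(m - 6)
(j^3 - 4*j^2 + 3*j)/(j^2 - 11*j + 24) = j*(j - 1)/(j - 8)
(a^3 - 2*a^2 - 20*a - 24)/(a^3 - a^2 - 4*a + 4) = (a^2 - 4*a - 12)/(a^2 - 3*a + 2)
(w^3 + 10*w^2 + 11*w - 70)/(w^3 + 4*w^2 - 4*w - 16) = (w^2 + 12*w + 35)/(w^2 + 6*w + 8)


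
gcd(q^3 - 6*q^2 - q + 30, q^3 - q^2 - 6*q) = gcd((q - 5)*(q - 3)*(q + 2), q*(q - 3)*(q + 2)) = q^2 - q - 6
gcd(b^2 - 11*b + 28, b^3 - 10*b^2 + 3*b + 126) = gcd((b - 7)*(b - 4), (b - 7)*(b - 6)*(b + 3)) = b - 7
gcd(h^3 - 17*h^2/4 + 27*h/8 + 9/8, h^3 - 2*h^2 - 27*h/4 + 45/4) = h^2 - 9*h/2 + 9/2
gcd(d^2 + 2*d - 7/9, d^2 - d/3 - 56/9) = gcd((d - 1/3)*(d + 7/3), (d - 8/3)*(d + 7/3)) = d + 7/3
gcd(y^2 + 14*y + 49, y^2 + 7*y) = y + 7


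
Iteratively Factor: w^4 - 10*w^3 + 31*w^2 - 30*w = (w)*(w^3 - 10*w^2 + 31*w - 30) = w*(w - 3)*(w^2 - 7*w + 10) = w*(w - 3)*(w - 2)*(w - 5)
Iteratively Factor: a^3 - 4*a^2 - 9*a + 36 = (a - 3)*(a^2 - a - 12) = (a - 4)*(a - 3)*(a + 3)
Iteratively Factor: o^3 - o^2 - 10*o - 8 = (o - 4)*(o^2 + 3*o + 2) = (o - 4)*(o + 2)*(o + 1)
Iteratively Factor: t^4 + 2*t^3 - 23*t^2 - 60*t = (t)*(t^3 + 2*t^2 - 23*t - 60) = t*(t + 3)*(t^2 - t - 20) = t*(t - 5)*(t + 3)*(t + 4)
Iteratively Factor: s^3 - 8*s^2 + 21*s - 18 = (s - 3)*(s^2 - 5*s + 6) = (s - 3)*(s - 2)*(s - 3)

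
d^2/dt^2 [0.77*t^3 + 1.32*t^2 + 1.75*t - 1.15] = 4.62*t + 2.64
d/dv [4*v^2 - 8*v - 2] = 8*v - 8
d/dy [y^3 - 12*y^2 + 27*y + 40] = 3*y^2 - 24*y + 27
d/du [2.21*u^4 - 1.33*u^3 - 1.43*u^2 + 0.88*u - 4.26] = 8.84*u^3 - 3.99*u^2 - 2.86*u + 0.88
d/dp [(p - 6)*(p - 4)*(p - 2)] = 3*p^2 - 24*p + 44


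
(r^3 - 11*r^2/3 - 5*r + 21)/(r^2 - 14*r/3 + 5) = (3*r^2 - 2*r - 21)/(3*r - 5)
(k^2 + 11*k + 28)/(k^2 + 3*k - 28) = (k + 4)/(k - 4)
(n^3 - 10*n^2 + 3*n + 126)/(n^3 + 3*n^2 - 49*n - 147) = (n - 6)/(n + 7)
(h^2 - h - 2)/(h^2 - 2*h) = (h + 1)/h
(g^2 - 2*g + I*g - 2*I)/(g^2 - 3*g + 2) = (g + I)/(g - 1)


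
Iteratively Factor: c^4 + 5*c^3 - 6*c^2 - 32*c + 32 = (c - 1)*(c^3 + 6*c^2 - 32) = (c - 1)*(c + 4)*(c^2 + 2*c - 8) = (c - 1)*(c + 4)^2*(c - 2)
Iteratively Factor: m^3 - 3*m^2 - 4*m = (m + 1)*(m^2 - 4*m) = m*(m + 1)*(m - 4)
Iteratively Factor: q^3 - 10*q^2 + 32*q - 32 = (q - 2)*(q^2 - 8*q + 16) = (q - 4)*(q - 2)*(q - 4)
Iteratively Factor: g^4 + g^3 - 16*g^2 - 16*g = (g)*(g^3 + g^2 - 16*g - 16) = g*(g + 1)*(g^2 - 16) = g*(g - 4)*(g + 1)*(g + 4)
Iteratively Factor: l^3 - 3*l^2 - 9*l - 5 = (l + 1)*(l^2 - 4*l - 5) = (l - 5)*(l + 1)*(l + 1)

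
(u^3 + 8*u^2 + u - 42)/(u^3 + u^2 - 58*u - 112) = (u^2 + u - 6)/(u^2 - 6*u - 16)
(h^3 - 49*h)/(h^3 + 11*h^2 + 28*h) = (h - 7)/(h + 4)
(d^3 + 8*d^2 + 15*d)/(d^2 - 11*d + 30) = d*(d^2 + 8*d + 15)/(d^2 - 11*d + 30)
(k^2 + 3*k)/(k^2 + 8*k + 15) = k/(k + 5)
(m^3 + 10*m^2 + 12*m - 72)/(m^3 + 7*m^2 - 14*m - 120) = (m^2 + 4*m - 12)/(m^2 + m - 20)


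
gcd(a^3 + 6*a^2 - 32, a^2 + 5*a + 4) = a + 4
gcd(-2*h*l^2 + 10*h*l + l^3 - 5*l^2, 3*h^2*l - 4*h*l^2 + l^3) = l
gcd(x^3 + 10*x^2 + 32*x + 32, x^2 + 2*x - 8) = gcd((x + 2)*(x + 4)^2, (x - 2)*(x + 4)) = x + 4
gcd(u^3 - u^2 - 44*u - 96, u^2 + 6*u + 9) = u + 3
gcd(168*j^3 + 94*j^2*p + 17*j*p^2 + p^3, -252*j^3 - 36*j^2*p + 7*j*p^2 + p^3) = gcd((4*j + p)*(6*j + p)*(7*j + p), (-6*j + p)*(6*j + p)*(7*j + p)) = 42*j^2 + 13*j*p + p^2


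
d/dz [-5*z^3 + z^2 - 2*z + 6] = -15*z^2 + 2*z - 2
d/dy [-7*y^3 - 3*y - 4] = -21*y^2 - 3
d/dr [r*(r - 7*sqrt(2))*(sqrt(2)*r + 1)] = 3*sqrt(2)*r^2 - 26*r - 7*sqrt(2)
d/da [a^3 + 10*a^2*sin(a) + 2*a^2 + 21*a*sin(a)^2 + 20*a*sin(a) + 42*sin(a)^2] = 10*a^2*cos(a) + 3*a^2 + 21*a*sin(2*a) + 20*sqrt(2)*a*sin(a + pi/4) + 4*a + 20*sin(a) + 42*sin(2*a) - 21*cos(2*a)/2 + 21/2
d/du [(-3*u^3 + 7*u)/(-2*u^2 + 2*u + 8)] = (-u*(2*u - 1)*(3*u^2 - 7) + (7 - 9*u^2)*(-u^2 + u + 4))/(2*(-u^2 + u + 4)^2)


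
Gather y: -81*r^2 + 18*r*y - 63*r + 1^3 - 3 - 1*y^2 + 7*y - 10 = -81*r^2 - 63*r - y^2 + y*(18*r + 7) - 12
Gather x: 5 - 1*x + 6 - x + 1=12 - 2*x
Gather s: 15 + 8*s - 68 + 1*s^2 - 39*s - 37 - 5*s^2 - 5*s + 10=-4*s^2 - 36*s - 80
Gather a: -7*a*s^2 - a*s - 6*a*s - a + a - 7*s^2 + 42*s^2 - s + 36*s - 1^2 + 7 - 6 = a*(-7*s^2 - 7*s) + 35*s^2 + 35*s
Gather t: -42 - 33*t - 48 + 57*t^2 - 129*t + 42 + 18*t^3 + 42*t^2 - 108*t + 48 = 18*t^3 + 99*t^2 - 270*t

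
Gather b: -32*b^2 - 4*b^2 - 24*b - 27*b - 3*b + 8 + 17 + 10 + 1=-36*b^2 - 54*b + 36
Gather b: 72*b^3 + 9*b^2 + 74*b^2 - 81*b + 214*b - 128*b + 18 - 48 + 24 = 72*b^3 + 83*b^2 + 5*b - 6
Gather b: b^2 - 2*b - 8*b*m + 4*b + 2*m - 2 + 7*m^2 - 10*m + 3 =b^2 + b*(2 - 8*m) + 7*m^2 - 8*m + 1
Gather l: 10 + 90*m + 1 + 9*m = 99*m + 11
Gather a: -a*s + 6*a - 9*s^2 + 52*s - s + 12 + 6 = a*(6 - s) - 9*s^2 + 51*s + 18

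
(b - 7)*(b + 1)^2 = b^3 - 5*b^2 - 13*b - 7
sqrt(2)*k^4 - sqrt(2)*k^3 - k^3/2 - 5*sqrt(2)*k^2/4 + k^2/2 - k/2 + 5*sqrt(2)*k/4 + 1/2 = (k - 1)*(k - sqrt(2))*(k + sqrt(2)/2)*(sqrt(2)*k + 1/2)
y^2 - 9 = (y - 3)*(y + 3)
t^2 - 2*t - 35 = (t - 7)*(t + 5)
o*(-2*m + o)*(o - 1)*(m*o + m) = -2*m^2*o^3 + 2*m^2*o + m*o^4 - m*o^2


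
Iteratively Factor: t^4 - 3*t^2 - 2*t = (t + 1)*(t^3 - t^2 - 2*t) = (t + 1)^2*(t^2 - 2*t) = t*(t + 1)^2*(t - 2)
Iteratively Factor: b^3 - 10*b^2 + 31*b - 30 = (b - 3)*(b^2 - 7*b + 10) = (b - 3)*(b - 2)*(b - 5)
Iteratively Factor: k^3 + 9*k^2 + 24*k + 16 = (k + 4)*(k^2 + 5*k + 4) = (k + 1)*(k + 4)*(k + 4)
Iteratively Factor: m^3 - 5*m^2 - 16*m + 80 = (m - 4)*(m^2 - m - 20) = (m - 5)*(m - 4)*(m + 4)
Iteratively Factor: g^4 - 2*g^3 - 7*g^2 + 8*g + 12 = (g - 2)*(g^3 - 7*g - 6) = (g - 2)*(g + 2)*(g^2 - 2*g - 3) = (g - 3)*(g - 2)*(g + 2)*(g + 1)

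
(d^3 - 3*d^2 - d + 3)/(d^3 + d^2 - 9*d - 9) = (d - 1)/(d + 3)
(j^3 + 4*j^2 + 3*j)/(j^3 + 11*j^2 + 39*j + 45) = j*(j + 1)/(j^2 + 8*j + 15)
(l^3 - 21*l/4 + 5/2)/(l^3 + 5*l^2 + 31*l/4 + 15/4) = (2*l^2 - 5*l + 2)/(2*l^2 + 5*l + 3)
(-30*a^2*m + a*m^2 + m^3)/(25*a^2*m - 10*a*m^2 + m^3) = (-6*a - m)/(5*a - m)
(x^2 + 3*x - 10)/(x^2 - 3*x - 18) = (-x^2 - 3*x + 10)/(-x^2 + 3*x + 18)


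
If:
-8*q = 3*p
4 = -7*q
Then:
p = 32/21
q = -4/7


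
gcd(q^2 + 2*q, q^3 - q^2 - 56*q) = q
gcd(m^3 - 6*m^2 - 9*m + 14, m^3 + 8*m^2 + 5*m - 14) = m^2 + m - 2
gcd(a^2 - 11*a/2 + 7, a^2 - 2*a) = a - 2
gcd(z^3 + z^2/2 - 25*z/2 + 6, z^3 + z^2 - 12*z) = z^2 + z - 12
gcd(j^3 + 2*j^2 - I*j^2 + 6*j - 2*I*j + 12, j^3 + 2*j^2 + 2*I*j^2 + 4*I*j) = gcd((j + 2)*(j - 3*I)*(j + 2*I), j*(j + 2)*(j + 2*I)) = j^2 + j*(2 + 2*I) + 4*I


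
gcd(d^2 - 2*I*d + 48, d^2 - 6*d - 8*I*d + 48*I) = d - 8*I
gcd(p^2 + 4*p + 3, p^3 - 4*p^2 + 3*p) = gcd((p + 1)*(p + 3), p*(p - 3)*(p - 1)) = 1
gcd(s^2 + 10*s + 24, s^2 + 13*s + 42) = s + 6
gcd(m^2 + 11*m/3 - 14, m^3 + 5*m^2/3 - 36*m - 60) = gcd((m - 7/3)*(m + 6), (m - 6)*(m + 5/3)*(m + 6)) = m + 6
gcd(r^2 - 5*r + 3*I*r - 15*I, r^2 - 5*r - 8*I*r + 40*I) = r - 5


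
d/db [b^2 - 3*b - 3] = 2*b - 3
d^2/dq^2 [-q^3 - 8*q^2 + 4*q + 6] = -6*q - 16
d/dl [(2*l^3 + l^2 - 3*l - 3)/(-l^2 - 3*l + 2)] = (-2*l^4 - 12*l^3 + 6*l^2 - 2*l - 15)/(l^4 + 6*l^3 + 5*l^2 - 12*l + 4)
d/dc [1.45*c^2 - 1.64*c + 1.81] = 2.9*c - 1.64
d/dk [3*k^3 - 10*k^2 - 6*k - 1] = 9*k^2 - 20*k - 6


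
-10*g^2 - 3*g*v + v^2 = (-5*g + v)*(2*g + v)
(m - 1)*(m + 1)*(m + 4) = m^3 + 4*m^2 - m - 4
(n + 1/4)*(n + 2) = n^2 + 9*n/4 + 1/2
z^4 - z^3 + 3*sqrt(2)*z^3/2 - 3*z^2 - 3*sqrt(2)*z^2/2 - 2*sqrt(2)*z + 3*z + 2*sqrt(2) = (z - 1)*(z - sqrt(2))*(z + sqrt(2)/2)*(z + 2*sqrt(2))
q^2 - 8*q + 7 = (q - 7)*(q - 1)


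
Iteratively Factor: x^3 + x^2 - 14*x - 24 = (x - 4)*(x^2 + 5*x + 6) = (x - 4)*(x + 3)*(x + 2)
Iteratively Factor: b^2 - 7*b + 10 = (b - 2)*(b - 5)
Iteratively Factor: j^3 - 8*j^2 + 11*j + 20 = (j + 1)*(j^2 - 9*j + 20) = (j - 4)*(j + 1)*(j - 5)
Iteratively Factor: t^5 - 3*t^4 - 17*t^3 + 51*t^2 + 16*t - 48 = (t - 1)*(t^4 - 2*t^3 - 19*t^2 + 32*t + 48) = (t - 1)*(t + 1)*(t^3 - 3*t^2 - 16*t + 48) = (t - 1)*(t + 1)*(t + 4)*(t^2 - 7*t + 12) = (t - 3)*(t - 1)*(t + 1)*(t + 4)*(t - 4)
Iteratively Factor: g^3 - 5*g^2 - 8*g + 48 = (g + 3)*(g^2 - 8*g + 16) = (g - 4)*(g + 3)*(g - 4)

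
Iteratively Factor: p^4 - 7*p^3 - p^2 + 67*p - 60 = (p - 4)*(p^3 - 3*p^2 - 13*p + 15) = (p - 5)*(p - 4)*(p^2 + 2*p - 3) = (p - 5)*(p - 4)*(p - 1)*(p + 3)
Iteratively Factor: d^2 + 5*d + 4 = (d + 1)*(d + 4)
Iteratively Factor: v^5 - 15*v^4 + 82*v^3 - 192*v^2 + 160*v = (v)*(v^4 - 15*v^3 + 82*v^2 - 192*v + 160) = v*(v - 5)*(v^3 - 10*v^2 + 32*v - 32) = v*(v - 5)*(v - 4)*(v^2 - 6*v + 8) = v*(v - 5)*(v - 4)^2*(v - 2)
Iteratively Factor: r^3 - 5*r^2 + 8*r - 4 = (r - 2)*(r^2 - 3*r + 2) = (r - 2)^2*(r - 1)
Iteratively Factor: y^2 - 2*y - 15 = (y - 5)*(y + 3)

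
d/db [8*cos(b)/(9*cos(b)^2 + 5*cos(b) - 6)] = 24*(3*cos(b)^2 + 2)*sin(b)/(-9*sin(b)^2 + 5*cos(b) + 3)^2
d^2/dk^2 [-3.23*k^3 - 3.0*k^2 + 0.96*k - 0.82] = -19.38*k - 6.0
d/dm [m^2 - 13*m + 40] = 2*m - 13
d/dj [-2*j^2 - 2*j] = -4*j - 2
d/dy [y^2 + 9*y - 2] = 2*y + 9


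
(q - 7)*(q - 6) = q^2 - 13*q + 42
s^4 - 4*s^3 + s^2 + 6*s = s*(s - 3)*(s - 2)*(s + 1)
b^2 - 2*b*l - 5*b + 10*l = (b - 5)*(b - 2*l)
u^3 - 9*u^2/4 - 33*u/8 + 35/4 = (u - 5/2)*(u - 7/4)*(u + 2)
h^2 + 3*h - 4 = (h - 1)*(h + 4)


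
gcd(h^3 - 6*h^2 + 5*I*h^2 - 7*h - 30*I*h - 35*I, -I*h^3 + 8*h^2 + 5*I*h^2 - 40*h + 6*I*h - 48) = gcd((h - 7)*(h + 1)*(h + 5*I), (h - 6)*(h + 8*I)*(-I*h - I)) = h + 1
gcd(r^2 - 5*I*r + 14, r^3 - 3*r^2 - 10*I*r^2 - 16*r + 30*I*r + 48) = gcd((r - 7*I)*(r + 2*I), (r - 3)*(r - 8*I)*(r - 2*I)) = 1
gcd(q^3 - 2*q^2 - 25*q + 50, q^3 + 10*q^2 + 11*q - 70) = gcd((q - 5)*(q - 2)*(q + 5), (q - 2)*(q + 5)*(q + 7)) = q^2 + 3*q - 10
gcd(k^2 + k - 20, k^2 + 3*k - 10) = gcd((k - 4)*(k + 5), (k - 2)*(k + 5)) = k + 5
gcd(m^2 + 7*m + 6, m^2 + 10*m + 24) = m + 6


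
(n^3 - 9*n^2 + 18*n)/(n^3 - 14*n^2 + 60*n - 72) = n*(n - 3)/(n^2 - 8*n + 12)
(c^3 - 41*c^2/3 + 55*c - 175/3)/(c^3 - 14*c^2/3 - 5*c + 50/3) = (c - 7)/(c + 2)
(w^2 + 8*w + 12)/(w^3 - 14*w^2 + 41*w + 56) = (w^2 + 8*w + 12)/(w^3 - 14*w^2 + 41*w + 56)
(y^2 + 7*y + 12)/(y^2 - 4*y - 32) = (y + 3)/(y - 8)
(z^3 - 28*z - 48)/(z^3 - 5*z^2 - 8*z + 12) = (z + 4)/(z - 1)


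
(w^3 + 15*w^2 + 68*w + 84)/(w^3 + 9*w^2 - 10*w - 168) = (w + 2)/(w - 4)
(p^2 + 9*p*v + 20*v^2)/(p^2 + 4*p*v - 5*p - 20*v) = (p + 5*v)/(p - 5)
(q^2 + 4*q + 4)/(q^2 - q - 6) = (q + 2)/(q - 3)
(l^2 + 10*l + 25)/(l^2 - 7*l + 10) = (l^2 + 10*l + 25)/(l^2 - 7*l + 10)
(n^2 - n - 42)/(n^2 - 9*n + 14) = (n + 6)/(n - 2)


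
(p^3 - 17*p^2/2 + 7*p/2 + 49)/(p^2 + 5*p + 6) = (2*p^2 - 21*p + 49)/(2*(p + 3))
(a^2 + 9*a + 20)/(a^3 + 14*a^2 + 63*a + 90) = (a + 4)/(a^2 + 9*a + 18)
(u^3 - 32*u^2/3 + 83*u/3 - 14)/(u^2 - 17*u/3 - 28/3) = (3*u^2 - 11*u + 6)/(3*u + 4)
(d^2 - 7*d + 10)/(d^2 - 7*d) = (d^2 - 7*d + 10)/(d*(d - 7))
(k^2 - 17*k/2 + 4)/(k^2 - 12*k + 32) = (k - 1/2)/(k - 4)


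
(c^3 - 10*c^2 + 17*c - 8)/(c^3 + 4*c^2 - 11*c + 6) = (c - 8)/(c + 6)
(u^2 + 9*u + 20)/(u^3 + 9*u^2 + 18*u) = (u^2 + 9*u + 20)/(u*(u^2 + 9*u + 18))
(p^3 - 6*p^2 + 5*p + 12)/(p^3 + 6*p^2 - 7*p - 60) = (p^2 - 3*p - 4)/(p^2 + 9*p + 20)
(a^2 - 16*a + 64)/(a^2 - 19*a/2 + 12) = 2*(a - 8)/(2*a - 3)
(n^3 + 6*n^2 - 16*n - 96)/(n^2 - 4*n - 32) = (n^2 + 2*n - 24)/(n - 8)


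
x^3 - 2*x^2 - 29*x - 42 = (x - 7)*(x + 2)*(x + 3)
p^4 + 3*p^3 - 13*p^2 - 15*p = p*(p - 3)*(p + 1)*(p + 5)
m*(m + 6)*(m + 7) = m^3 + 13*m^2 + 42*m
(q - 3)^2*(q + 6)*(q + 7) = q^4 + 7*q^3 - 27*q^2 - 135*q + 378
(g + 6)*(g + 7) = g^2 + 13*g + 42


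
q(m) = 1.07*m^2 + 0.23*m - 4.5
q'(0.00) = 0.23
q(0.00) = -4.50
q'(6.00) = 13.07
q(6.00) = 35.40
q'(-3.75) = -7.80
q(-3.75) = 9.68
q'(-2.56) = -5.25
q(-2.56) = 1.92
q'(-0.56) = -0.97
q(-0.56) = -4.29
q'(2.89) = 6.41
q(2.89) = 5.10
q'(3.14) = 6.95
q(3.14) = 6.77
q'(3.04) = 6.74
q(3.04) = 6.09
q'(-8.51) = -17.98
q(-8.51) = 71.03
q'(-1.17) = -2.27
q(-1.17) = -3.30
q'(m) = 2.14*m + 0.23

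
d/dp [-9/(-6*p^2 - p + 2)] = 9*(-12*p - 1)/(6*p^2 + p - 2)^2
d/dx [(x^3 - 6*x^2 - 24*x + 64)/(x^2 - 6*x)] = (x^4 - 12*x^3 + 60*x^2 - 128*x + 384)/(x^2*(x^2 - 12*x + 36))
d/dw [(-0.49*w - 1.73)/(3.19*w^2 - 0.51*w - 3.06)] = (1.5631*w^2 + 11.0374*w + 0.6171)/(10.1761*w^4 - 3.2538*w^3 - 19.2627*w^2 + 3.1212*w + 9.3636)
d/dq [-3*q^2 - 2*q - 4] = -6*q - 2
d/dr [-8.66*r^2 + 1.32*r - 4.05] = 1.32 - 17.32*r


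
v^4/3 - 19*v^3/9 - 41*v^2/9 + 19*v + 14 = (v/3 + 1)*(v - 7)*(v - 3)*(v + 2/3)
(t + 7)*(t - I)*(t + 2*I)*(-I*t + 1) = -I*t^4 + 2*t^3 - 7*I*t^3 + 14*t^2 - I*t^2 + 2*t - 7*I*t + 14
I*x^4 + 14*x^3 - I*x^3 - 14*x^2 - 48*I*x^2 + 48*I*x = x*(x - 8*I)*(x - 6*I)*(I*x - I)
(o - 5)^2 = o^2 - 10*o + 25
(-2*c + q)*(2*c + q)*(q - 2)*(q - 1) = -4*c^2*q^2 + 12*c^2*q - 8*c^2 + q^4 - 3*q^3 + 2*q^2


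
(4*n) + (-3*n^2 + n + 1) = -3*n^2 + 5*n + 1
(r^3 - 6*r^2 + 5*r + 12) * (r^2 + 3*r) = r^5 - 3*r^4 - 13*r^3 + 27*r^2 + 36*r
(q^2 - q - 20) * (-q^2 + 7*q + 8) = -q^4 + 8*q^3 + 21*q^2 - 148*q - 160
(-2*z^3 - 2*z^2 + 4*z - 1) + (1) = -2*z^3 - 2*z^2 + 4*z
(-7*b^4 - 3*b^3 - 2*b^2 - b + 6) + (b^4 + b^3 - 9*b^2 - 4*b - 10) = -6*b^4 - 2*b^3 - 11*b^2 - 5*b - 4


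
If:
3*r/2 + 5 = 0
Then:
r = -10/3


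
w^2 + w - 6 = (w - 2)*(w + 3)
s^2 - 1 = (s - 1)*(s + 1)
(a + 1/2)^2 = a^2 + a + 1/4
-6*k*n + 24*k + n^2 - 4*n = (-6*k + n)*(n - 4)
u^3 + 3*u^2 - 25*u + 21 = (u - 3)*(u - 1)*(u + 7)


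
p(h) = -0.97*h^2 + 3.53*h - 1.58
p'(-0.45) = 4.40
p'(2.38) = -1.09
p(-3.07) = -21.56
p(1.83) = 1.63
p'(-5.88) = 14.94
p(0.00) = -1.58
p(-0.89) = -5.49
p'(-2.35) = 8.09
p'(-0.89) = 5.26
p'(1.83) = -0.02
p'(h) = 3.53 - 1.94*h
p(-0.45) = -3.36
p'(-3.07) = 9.49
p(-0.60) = -4.05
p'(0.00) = 3.53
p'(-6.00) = 15.17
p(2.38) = 1.33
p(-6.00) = -57.68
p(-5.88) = -55.87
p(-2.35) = -15.23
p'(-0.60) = 4.69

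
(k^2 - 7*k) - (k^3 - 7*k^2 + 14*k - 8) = -k^3 + 8*k^2 - 21*k + 8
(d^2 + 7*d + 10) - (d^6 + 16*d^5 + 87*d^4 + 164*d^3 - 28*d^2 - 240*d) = -d^6 - 16*d^5 - 87*d^4 - 164*d^3 + 29*d^2 + 247*d + 10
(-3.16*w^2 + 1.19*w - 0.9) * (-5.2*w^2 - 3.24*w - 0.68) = 16.432*w^4 + 4.0504*w^3 + 2.9732*w^2 + 2.1068*w + 0.612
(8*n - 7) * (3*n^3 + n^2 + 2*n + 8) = 24*n^4 - 13*n^3 + 9*n^2 + 50*n - 56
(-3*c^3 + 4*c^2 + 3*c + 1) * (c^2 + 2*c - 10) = -3*c^5 - 2*c^4 + 41*c^3 - 33*c^2 - 28*c - 10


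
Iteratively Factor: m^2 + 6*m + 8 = (m + 2)*(m + 4)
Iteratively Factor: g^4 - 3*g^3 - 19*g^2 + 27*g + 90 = (g + 2)*(g^3 - 5*g^2 - 9*g + 45) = (g - 3)*(g + 2)*(g^2 - 2*g - 15) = (g - 5)*(g - 3)*(g + 2)*(g + 3)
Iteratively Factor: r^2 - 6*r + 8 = (r - 4)*(r - 2)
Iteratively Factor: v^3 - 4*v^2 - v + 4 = (v + 1)*(v^2 - 5*v + 4) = (v - 1)*(v + 1)*(v - 4)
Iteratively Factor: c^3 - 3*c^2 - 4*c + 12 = (c - 2)*(c^2 - c - 6) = (c - 2)*(c + 2)*(c - 3)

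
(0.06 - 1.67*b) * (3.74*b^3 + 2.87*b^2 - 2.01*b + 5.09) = -6.2458*b^4 - 4.5685*b^3 + 3.5289*b^2 - 8.6209*b + 0.3054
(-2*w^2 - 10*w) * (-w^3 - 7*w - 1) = 2*w^5 + 10*w^4 + 14*w^3 + 72*w^2 + 10*w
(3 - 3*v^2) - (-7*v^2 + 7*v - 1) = 4*v^2 - 7*v + 4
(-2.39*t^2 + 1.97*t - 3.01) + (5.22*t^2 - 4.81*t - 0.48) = 2.83*t^2 - 2.84*t - 3.49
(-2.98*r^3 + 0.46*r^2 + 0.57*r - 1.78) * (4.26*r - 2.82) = -12.6948*r^4 + 10.3632*r^3 + 1.131*r^2 - 9.1902*r + 5.0196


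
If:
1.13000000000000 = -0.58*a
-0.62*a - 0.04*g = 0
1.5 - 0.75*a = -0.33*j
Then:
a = -1.95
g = 30.20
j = -8.97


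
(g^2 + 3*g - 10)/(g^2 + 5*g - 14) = (g + 5)/(g + 7)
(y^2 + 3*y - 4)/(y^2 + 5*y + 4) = (y - 1)/(y + 1)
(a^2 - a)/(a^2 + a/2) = 2*(a - 1)/(2*a + 1)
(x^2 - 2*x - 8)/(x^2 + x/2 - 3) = 2*(x - 4)/(2*x - 3)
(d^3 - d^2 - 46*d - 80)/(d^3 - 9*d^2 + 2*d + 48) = (d + 5)/(d - 3)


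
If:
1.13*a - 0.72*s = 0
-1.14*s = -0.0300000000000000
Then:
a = 0.02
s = 0.03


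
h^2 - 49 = (h - 7)*(h + 7)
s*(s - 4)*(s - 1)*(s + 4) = s^4 - s^3 - 16*s^2 + 16*s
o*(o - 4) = o^2 - 4*o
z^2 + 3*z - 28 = (z - 4)*(z + 7)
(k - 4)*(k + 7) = k^2 + 3*k - 28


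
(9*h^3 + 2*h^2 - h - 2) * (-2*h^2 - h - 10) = -18*h^5 - 13*h^4 - 90*h^3 - 15*h^2 + 12*h + 20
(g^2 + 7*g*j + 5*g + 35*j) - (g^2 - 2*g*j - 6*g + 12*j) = 9*g*j + 11*g + 23*j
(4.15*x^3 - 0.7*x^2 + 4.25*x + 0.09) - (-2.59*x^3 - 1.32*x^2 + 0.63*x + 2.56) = 6.74*x^3 + 0.62*x^2 + 3.62*x - 2.47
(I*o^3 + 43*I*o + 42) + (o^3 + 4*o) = o^3 + I*o^3 + 4*o + 43*I*o + 42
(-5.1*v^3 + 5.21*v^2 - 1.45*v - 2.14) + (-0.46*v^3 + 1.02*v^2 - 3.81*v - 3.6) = -5.56*v^3 + 6.23*v^2 - 5.26*v - 5.74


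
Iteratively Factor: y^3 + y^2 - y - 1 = (y - 1)*(y^2 + 2*y + 1) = (y - 1)*(y + 1)*(y + 1)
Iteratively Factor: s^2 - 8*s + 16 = (s - 4)*(s - 4)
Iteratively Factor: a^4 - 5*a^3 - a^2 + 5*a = (a)*(a^3 - 5*a^2 - a + 5) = a*(a - 5)*(a^2 - 1) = a*(a - 5)*(a - 1)*(a + 1)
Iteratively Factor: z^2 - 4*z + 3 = (z - 3)*(z - 1)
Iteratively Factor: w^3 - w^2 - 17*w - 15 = (w + 1)*(w^2 - 2*w - 15) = (w + 1)*(w + 3)*(w - 5)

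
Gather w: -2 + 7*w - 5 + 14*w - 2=21*w - 9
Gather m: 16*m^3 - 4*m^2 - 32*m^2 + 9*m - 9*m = 16*m^3 - 36*m^2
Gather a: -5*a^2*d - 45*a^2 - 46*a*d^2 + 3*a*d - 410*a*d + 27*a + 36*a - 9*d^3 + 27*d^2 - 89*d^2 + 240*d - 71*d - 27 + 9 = a^2*(-5*d - 45) + a*(-46*d^2 - 407*d + 63) - 9*d^3 - 62*d^2 + 169*d - 18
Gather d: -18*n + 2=2 - 18*n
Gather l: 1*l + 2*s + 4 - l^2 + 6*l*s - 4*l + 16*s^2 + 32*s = -l^2 + l*(6*s - 3) + 16*s^2 + 34*s + 4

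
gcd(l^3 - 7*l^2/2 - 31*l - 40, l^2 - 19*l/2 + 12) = l - 8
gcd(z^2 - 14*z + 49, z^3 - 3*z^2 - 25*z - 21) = z - 7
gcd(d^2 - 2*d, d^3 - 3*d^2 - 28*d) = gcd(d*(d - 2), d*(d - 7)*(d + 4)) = d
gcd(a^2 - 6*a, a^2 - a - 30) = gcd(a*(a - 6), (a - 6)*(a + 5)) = a - 6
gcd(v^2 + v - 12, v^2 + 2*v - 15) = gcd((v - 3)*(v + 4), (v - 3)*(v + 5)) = v - 3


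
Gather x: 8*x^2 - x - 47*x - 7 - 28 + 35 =8*x^2 - 48*x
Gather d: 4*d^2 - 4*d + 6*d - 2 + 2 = 4*d^2 + 2*d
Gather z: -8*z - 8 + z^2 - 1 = z^2 - 8*z - 9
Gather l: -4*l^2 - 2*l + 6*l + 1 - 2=-4*l^2 + 4*l - 1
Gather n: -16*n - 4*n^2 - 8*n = -4*n^2 - 24*n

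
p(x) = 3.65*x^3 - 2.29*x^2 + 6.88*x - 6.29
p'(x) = 10.95*x^2 - 4.58*x + 6.88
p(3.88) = 199.13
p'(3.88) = 153.96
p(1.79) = 19.62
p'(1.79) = 33.77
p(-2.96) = -141.38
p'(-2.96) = 116.38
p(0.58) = -2.36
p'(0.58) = 7.91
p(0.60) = -2.20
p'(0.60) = 8.07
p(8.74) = 2315.75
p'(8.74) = 803.30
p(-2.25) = -74.94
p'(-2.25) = 72.62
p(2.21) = 37.13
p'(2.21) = 50.24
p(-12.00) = -6725.81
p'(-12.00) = 1638.64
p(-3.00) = -146.09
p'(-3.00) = 119.17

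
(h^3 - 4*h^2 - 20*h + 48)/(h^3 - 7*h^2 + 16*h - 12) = (h^2 - 2*h - 24)/(h^2 - 5*h + 6)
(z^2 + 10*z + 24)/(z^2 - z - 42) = (z + 4)/(z - 7)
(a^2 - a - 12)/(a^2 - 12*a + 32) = (a + 3)/(a - 8)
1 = 1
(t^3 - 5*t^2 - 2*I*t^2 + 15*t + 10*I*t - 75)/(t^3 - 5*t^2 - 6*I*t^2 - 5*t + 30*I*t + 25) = (t + 3*I)/(t - I)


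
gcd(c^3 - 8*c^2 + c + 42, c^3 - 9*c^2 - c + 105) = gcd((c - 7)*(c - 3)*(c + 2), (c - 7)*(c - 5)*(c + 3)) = c - 7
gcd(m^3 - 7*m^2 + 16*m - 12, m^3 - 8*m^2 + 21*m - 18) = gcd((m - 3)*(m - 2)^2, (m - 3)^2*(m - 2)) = m^2 - 5*m + 6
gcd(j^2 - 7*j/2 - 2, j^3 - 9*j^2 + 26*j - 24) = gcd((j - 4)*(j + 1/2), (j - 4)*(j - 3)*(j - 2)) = j - 4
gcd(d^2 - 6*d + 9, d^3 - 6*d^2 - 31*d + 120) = d - 3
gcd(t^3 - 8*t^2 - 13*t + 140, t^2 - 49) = t - 7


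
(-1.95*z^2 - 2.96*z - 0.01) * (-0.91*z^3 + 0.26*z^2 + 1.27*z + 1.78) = 1.7745*z^5 + 2.1866*z^4 - 3.237*z^3 - 7.2328*z^2 - 5.2815*z - 0.0178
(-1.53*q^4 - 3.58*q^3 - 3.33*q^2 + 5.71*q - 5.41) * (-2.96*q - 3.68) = 4.5288*q^5 + 16.2272*q^4 + 23.0312*q^3 - 4.6472*q^2 - 4.9992*q + 19.9088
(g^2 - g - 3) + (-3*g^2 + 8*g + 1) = -2*g^2 + 7*g - 2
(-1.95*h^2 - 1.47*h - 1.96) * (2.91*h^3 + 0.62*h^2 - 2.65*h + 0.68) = -5.6745*h^5 - 5.4867*h^4 - 1.4475*h^3 + 1.3543*h^2 + 4.1944*h - 1.3328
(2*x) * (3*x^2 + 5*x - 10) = 6*x^3 + 10*x^2 - 20*x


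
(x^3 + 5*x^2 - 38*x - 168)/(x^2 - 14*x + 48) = (x^2 + 11*x + 28)/(x - 8)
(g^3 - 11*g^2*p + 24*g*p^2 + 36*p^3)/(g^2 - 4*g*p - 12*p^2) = (g^2 - 5*g*p - 6*p^2)/(g + 2*p)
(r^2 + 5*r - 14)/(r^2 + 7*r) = (r - 2)/r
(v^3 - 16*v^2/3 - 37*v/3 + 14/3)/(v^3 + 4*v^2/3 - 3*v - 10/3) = (3*v^2 - 22*v + 7)/(3*v^2 - 2*v - 5)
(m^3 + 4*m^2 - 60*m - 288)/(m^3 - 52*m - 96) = (m + 6)/(m + 2)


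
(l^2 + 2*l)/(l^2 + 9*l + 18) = l*(l + 2)/(l^2 + 9*l + 18)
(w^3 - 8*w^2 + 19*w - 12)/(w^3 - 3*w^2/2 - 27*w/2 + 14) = 2*(w - 3)/(2*w + 7)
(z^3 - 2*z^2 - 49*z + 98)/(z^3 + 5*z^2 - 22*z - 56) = (z^2 - 9*z + 14)/(z^2 - 2*z - 8)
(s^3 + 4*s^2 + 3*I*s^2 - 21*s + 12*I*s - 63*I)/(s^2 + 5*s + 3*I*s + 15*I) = (s^2 + 4*s - 21)/(s + 5)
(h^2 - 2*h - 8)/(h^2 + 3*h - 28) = (h + 2)/(h + 7)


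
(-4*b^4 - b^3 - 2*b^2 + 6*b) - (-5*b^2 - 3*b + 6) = -4*b^4 - b^3 + 3*b^2 + 9*b - 6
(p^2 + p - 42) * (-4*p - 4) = -4*p^3 - 8*p^2 + 164*p + 168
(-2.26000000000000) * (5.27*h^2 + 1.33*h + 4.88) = -11.9102*h^2 - 3.0058*h - 11.0288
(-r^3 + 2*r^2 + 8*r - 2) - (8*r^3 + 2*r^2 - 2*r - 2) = -9*r^3 + 10*r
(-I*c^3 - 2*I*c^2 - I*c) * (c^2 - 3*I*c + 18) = -I*c^5 - 3*c^4 - 2*I*c^4 - 6*c^3 - 19*I*c^3 - 3*c^2 - 36*I*c^2 - 18*I*c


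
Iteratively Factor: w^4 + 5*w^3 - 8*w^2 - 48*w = (w)*(w^3 + 5*w^2 - 8*w - 48) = w*(w + 4)*(w^2 + w - 12) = w*(w - 3)*(w + 4)*(w + 4)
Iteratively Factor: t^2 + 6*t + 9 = (t + 3)*(t + 3)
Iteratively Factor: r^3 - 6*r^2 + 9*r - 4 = (r - 1)*(r^2 - 5*r + 4) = (r - 1)^2*(r - 4)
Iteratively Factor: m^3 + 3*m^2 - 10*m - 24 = (m + 2)*(m^2 + m - 12) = (m + 2)*(m + 4)*(m - 3)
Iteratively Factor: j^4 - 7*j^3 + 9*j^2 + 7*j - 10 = (j + 1)*(j^3 - 8*j^2 + 17*j - 10) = (j - 1)*(j + 1)*(j^2 - 7*j + 10) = (j - 2)*(j - 1)*(j + 1)*(j - 5)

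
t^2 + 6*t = t*(t + 6)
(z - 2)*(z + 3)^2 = z^3 + 4*z^2 - 3*z - 18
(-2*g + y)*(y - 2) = -2*g*y + 4*g + y^2 - 2*y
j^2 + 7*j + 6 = (j + 1)*(j + 6)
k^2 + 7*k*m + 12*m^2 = (k + 3*m)*(k + 4*m)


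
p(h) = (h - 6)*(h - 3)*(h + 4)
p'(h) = (h - 6)*(h - 3) + (h - 6)*(h + 4) + (h - 3)*(h + 4)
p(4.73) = -19.18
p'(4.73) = 1.82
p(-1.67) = 83.46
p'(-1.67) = 7.07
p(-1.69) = 83.31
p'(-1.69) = 7.47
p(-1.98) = 80.28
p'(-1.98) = 13.56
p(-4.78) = -65.42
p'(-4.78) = 98.35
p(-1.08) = 84.35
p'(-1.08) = -3.70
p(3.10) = -2.06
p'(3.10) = -20.17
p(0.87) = 53.21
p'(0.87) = -24.43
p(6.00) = 0.00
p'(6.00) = 30.00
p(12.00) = 864.00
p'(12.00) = 294.00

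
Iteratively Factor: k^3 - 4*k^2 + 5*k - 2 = (k - 1)*(k^2 - 3*k + 2) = (k - 2)*(k - 1)*(k - 1)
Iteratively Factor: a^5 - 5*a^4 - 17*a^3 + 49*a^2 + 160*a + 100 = (a - 5)*(a^4 - 17*a^2 - 36*a - 20) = (a - 5)*(a + 1)*(a^3 - a^2 - 16*a - 20) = (a - 5)*(a + 1)*(a + 2)*(a^2 - 3*a - 10) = (a - 5)^2*(a + 1)*(a + 2)*(a + 2)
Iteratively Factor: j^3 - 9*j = (j + 3)*(j^2 - 3*j) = (j - 3)*(j + 3)*(j)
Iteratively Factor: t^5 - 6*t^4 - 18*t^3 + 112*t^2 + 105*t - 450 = (t + 3)*(t^4 - 9*t^3 + 9*t^2 + 85*t - 150) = (t - 5)*(t + 3)*(t^3 - 4*t^2 - 11*t + 30) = (t - 5)*(t - 2)*(t + 3)*(t^2 - 2*t - 15) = (t - 5)*(t - 2)*(t + 3)^2*(t - 5)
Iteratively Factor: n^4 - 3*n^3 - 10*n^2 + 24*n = (n - 2)*(n^3 - n^2 - 12*n) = (n - 4)*(n - 2)*(n^2 + 3*n) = n*(n - 4)*(n - 2)*(n + 3)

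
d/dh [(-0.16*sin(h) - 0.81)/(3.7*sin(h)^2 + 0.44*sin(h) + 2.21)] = (0.592*sin(h)^2 + 5.994*sin(h) + 0.00280000000000002)*cos(h)/(13.69*sin(h)^4 + 3.256*sin(h)^3 + 16.5476*sin(h)^2 + 1.9448*sin(h) + 4.8841)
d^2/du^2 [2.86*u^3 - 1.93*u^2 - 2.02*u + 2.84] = 17.16*u - 3.86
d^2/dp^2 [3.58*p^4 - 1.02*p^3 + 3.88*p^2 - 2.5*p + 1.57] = 42.96*p^2 - 6.12*p + 7.76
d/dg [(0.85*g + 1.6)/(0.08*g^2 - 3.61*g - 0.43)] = (-0.068*g^2 - 0.256*g + 5.4105)/(0.0064*g^4 - 0.5776*g^3 + 12.9633*g^2 + 3.1046*g + 0.1849)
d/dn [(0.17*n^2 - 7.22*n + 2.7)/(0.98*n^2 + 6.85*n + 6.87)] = (8.2401*n^2 - 2.9562*n - 68.0964)/(0.9604*n^4 + 13.426*n^3 + 60.3877*n^2 + 94.119*n + 47.1969)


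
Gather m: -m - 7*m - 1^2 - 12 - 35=-8*m - 48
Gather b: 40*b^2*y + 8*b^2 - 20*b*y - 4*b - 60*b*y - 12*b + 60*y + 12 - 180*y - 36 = b^2*(40*y + 8) + b*(-80*y - 16) - 120*y - 24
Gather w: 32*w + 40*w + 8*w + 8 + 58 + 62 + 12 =80*w + 140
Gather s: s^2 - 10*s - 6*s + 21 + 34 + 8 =s^2 - 16*s + 63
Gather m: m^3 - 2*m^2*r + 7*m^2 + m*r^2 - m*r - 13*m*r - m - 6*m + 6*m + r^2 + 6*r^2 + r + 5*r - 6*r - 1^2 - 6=m^3 + m^2*(7 - 2*r) + m*(r^2 - 14*r - 1) + 7*r^2 - 7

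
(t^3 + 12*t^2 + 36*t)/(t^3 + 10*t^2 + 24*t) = (t + 6)/(t + 4)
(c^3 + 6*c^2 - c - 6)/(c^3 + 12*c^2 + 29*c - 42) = (c + 1)/(c + 7)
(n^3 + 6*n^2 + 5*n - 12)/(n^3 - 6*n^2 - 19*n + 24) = (n + 4)/(n - 8)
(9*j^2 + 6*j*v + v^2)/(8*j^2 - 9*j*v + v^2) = (9*j^2 + 6*j*v + v^2)/(8*j^2 - 9*j*v + v^2)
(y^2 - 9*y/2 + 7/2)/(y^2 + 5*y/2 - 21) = (y - 1)/(y + 6)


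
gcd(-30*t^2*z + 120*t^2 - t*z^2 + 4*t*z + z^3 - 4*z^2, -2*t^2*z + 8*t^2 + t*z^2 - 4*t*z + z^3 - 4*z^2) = z - 4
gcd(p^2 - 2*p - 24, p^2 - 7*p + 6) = p - 6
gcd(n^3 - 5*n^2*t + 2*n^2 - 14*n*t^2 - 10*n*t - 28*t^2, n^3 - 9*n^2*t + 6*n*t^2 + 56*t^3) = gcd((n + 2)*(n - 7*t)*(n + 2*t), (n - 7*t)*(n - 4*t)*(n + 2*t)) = -n^2 + 5*n*t + 14*t^2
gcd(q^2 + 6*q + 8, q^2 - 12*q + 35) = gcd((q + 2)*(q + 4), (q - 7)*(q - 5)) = 1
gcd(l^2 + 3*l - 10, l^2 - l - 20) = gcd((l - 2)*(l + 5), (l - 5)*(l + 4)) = 1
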